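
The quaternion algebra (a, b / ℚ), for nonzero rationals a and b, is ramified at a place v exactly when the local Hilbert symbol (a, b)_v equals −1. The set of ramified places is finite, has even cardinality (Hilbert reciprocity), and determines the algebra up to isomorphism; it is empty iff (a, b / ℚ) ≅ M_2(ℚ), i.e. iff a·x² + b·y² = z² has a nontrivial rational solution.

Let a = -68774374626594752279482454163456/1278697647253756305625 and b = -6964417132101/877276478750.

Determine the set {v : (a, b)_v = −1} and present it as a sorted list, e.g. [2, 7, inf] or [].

(a, b) ≡ (-11, -6006) mod (ℚ^×)²; places V = {2, 3, 5, 7, 11, 13, 17, 19, 31, ∞}.
(a,b)_2: α=14, β=-1; u≡5, v≡5 (mod 8); ε(u)ε(v)=0·0, αω(v)=14·1, βω(u)=-1·1; sum ≡ 1  ⇒  -1.
(a,b)_5: α=-4, u≡1; β=-4, v≡4 (mod 5); (1|5)=+1, (4|5)=+1; sign (−1)^0·+1^-4·+1^-4 = +1.
(a,b)_3: α=28, u≡1; β=9, v≡2 (mod 3); (1|3)=+1, (2|3)=-1; sign (−1)^0·+1^9·-1^28 = +1.
(a,b)_17: α=0, u≡3; β=-2, v≡5 (mod 17); (3|17)=-1, (5|17)=-1; sign (−1)^0·-1^-2·-1^0 = +1.
(a,b)_19: α=-6, u≡2; β=-2, v≡9 (mod 19); (2|19)=-1, (9|19)=+1; sign (−1)^0·-1^-2·+1^-6 = +1.
(a,b)_31: α=-6, u≡20; β=-2, v≡4 (mod 31); (20|31)=+1, (4|31)=+1; sign (−1)^0·+1^-2·+1^-6 = +1.
(a,b)_∞: sgn(-11)=−, sgn(-6006)=−, so -1.
(a,b)_11: α=3, u≡6; β=5, v≡1 (mod 11); (6|11)=-1, (1|11)=+1; sign (−1)^1·-1^5·+1^3 = +1.
(a,b)_7: α=-2, u≡6; β=-1, v≡5 (mod 7); (6|7)=-1, (5|7)=-1; sign (−1)^0·-1^-1·-1^-2 = -1.
(a,b)_13: α=10, u≡7; β=3, v≡5 (mod 13); (7|13)=-1, (5|13)=-1; sign (−1)^0·-1^3·-1^10 = -1.
Ram(-11, -6006) = {2, 7, 13, ∞}; no ℚ_2-point on the conic.

[2, 7, 13, inf]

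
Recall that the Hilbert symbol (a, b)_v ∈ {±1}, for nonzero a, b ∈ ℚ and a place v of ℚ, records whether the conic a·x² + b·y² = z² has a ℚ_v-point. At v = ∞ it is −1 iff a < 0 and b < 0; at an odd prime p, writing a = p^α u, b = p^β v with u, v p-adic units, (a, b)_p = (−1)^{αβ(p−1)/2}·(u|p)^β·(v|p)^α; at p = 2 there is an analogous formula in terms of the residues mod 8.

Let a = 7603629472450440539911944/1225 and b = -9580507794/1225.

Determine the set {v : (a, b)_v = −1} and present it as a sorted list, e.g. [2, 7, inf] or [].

(a, b) ≡ (144239394, -45474) mod (ℚ^×)²; places V = {2, 3, 5, 7, 11, 13, 17, 23, 37, 41, 53, ∞}.
(a,b)_5: α=-2, u≡1; β=-2, v≡4 (mod 5); (1|5)=+1, (4|5)=+1; sign (−1)^0·+1^-2·+1^-2 = +1.
(a,b)_13: α=3, u≡2; β=1, v≡12 (mod 13); (2|13)=-1, (12|13)=+1; sign (−1)^0·-1^1·+1^3 = -1.
(a,b)_53: α=3, u≡16; β=1, v≡43 (mod 53); (16|53)=+1, (43|53)=+1; sign (−1)^0·+1^1·+1^3 = +1.
(a,b)_37: α=1, u≡19; β=0, v≡27 (mod 37); (19|37)=-1, (27|37)=+1; sign (−1)^0·-1^0·+1^1 = +1.
(a,b)_∞: sgn(144239394)=+, sgn(-45474)=−, so +1.
(a,b)_11: α=4, u≡7; β=1, v≡10 (mod 11); (7|11)=-1, (10|11)=-1; sign (−1)^0·-1^1·-1^4 = -1.
(a,b)_23: α=1, u≡8; β=0, v≡11 (mod 23); (8|23)=+1, (11|23)=-1; sign (−1)^0·+1^0·-1^1 = -1.
(a,b)_7: α=-2, u≡6; β=-2, v≡6 (mod 7); (6|7)=-1, (6|7)=-1; sign (−1)^0·-1^-2·-1^-2 = +1.
(a,b)_2: α=3, β=1; u≡1, v≡7 (mod 8); ε(u)ε(v)=0·1, αω(v)=3·0, βω(u)=1·0; sum ≡ 0  ⇒  +1.
(a,b)_41: α=1, u≡28; β=0, v≡23 (mod 41); (28|41)=-1, (23|41)=+1; sign (−1)^0·-1^0·+1^1 = +1.
(a,b)_17: α=2, u≡1; β=2, v≡15 (mod 17); (1|17)=+1, (15|17)=+1; sign (−1)^0·+1^2·+1^2 = +1.
(a,b)_3: α=9, u≡1; β=7, v≡1 (mod 3); (1|3)=+1, (1|3)=+1; sign (−1)^1·+1^7·+1^9 = -1.
Ram(144239394, -45474) = {3, 11, 13, 23}; no ℚ_3-point on the conic.

[3, 11, 13, 23]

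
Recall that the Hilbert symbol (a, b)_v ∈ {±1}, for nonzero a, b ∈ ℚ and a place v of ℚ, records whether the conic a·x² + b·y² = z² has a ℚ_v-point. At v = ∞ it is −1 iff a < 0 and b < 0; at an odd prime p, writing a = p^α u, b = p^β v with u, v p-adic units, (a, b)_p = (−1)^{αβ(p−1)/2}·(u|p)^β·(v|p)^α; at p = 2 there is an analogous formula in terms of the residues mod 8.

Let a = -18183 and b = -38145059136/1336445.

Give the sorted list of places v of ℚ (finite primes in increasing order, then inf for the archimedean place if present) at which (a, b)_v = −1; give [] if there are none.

Mod squares: a ≡ -18183, b ≡ -14145. Check v ∈ {∞, 2, 3, 5, 11, 17, 19, 23, 29, 41, 47}.
v=29: a=29^1·(≡11), b=29^0·(≡4) mod 29; (11|29)=-1, (4|29)=+1; (−1)^{1·0·14}·(-1)^0·(+1)^1 = +1.
v=3: a=3^1·(≡2), b=3^7·(≡1) mod 3; (2|3)=-1, (1|3)=+1; (−1)^{1·7·1}·(-1)^7·(+1)^1 = +1.
v=19: a=19^1·(≡12), b=19^0·(≡3) mod 19; (12|19)=-1, (3|19)=-1; (−1)^{1·0·9}·(-1)^0·(-1)^1 = -1.
v=11: a=11^1·(≡8), b=11^-2·(≡3) mod 11; (8|11)=-1, (3|11)=+1; (−1)^{1·-2·5}·(-1)^-2·(+1)^1 = +1.
v=5: a=5^0·(≡2), b=5^-1·(≡1) mod 5; (2|5)=-1, (1|5)=+1; (−1)^{0·-1·2}·(-1)^-1·(+1)^0 = -1.
v=2: v_2(a)=0, v_2(b)=6; units ≡ 1, 7 (mod 8); ε·ε+αω+βω = 0·1+0·0+6·0 ≡ 0  ⇒  (a,b)_2 = +1.
v=17: a=17^0·(≡7), b=17^2·(≡9) mod 17; (7|17)=-1, (9|17)=+1; (−1)^{0·2·8}·(-1)^2·(+1)^0 = +1.
v=47: a=47^0·(≡6), b=47^-2·(≡7) mod 47; (6|47)=+1, (7|47)=+1; (−1)^{0·-2·23}·(+1)^-2·(+1)^0 = +1.
v=23: a=23^0·(≡10), b=23^1·(≡9) mod 23; (10|23)=-1, (9|23)=+1; (−1)^{0·1·11}·(-1)^1·(+1)^0 = -1.
v=41: a=41^0·(≡21), b=41^1·(≡17) mod 41; (21|41)=+1, (17|41)=-1; (−1)^{0·1·20}·(+1)^1·(-1)^0 = +1.
v=∞: -18183 < 0 and -14145 < 0  ⇒  (a,b)_∞ = -1.
(-18183, -14145 / ℚ) ramifies at {5, 19, 23, ∞}: a division algebra.

[5, 19, 23, inf]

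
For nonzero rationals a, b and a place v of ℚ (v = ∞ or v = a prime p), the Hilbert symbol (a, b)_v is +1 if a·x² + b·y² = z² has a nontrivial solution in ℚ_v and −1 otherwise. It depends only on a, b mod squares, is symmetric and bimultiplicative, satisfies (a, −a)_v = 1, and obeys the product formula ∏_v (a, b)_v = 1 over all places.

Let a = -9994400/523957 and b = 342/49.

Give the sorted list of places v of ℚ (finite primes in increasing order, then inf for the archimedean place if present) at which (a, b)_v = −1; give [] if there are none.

[]

Mod squares: a ≡ -962, b ≡ 38. Check v ∈ {∞, 2, 3, 5, 7, 13, 17, 19, 31, 37}.
v=∞: -962 < 0 and 38 > 0  ⇒  (a,b)_∞ = +1.
v=7: a=7^-2·(≡1), b=7^-2·(≡6) mod 7; (1|7)=+1, (6|7)=-1; (−1)^{-2·-2·3}·(+1)^-2·(-1)^-2 = +1.
v=2: v_2(a)=5, v_2(b)=1; units ≡ 7, 3 (mod 8); ε·ε+αω+βω = 1·1+5·1+1·0 ≡ 0  ⇒  (a,b)_2 = +1.
v=3: a=3^0·(≡1), b=3^2·(≡2) mod 3; (1|3)=+1, (2|3)=-1; (−1)^{0·2·1}·(+1)^2·(-1)^0 = +1.
v=19: a=19^0·(≡16), b=19^1·(≡12) mod 19; (16|19)=+1, (12|19)=-1; (−1)^{0·1·9}·(+1)^1·(-1)^0 = +1.
v=31: a=31^2·(≡3), b=31^0·(≡19) mod 31; (3|31)=-1, (19|31)=+1; (−1)^{2·0·15}·(-1)^0·(+1)^2 = +1.
v=17: a=17^-2·(≡11), b=17^0·(≡16) mod 17; (11|17)=-1, (16|17)=+1; (−1)^{-2·0·8}·(-1)^0·(+1)^-2 = +1.
v=13: a=13^1·(≡4), b=13^0·(≡3) mod 13; (4|13)=+1, (3|13)=+1; (−1)^{1·0·6}·(+1)^0·(+1)^1 = +1.
v=5: a=5^2·(≡2), b=5^0·(≡3) mod 5; (2|5)=-1, (3|5)=-1; (−1)^{2·0·2}·(-1)^0·(-1)^2 = +1.
v=37: a=37^-1·(≡33), b=37^0·(≡10) mod 37; (33|37)=+1, (10|37)=+1; (−1)^{-1·0·18}·(+1)^0·(+1)^-1 = +1.
Ram(a, b) = ∅: the form -962·x² + 38·y² − z² is isotropic over every ℚ_v, so by Hasse–Minkowski it is isotropic over ℚ.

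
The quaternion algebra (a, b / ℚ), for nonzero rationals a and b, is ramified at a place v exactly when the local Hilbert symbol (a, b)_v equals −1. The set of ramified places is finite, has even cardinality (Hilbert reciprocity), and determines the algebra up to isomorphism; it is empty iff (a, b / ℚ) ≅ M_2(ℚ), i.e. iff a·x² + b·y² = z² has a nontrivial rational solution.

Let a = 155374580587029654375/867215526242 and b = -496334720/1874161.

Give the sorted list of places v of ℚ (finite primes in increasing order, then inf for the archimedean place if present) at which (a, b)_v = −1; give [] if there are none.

[17, 19]

Mod squares: a ≡ 14, b ≡ -3230. Check v ∈ {∞, 2, 3, 5, 7, 13, 17, 19, 37}.
v=∞: 14 > 0 and -3230 < 0  ⇒  (a,b)_∞ = +1.
v=5: a=5^4·(≡1), b=5^1·(≡1) mod 5; (1|5)=+1, (1|5)=+1; (−1)^{4·1·2}·(+1)^1·(+1)^4 = +1.
v=3: a=3^10·(≡2), b=3^0·(≡1) mod 3; (2|3)=-1, (1|3)=+1; (−1)^{10·0·1}·(-1)^0·(+1)^10 = +1.
v=19: a=19^2·(≡13), b=19^1·(≡11) mod 19; (13|19)=-1, (11|19)=+1; (−1)^{2·1·9}·(-1)^1·(+1)^2 = -1.
v=13: a=13^-2·(≡4), b=13^0·(≡5) mod 13; (4|13)=+1, (5|13)=-1; (−1)^{-2·0·6}·(+1)^0·(-1)^-2 = +1.
v=17: a=17^2·(≡3), b=17^1·(≡5) mod 17; (3|17)=-1, (5|17)=-1; (−1)^{2·1·8}·(-1)^1·(-1)^2 = -1.
v=7: a=7^9·(≡4), b=7^4·(≡2) mod 7; (4|7)=+1, (2|7)=+1; (−1)^{9·4·3}·(+1)^4·(+1)^9 = +1.
v=2: v_2(a)=-1, v_2(b)=7; units ≡ 7, 1 (mod 8); ε·ε+αω+βω = 1·0+-1·0+7·0 ≡ 0  ⇒  (a,b)_2 = +1.
v=37: a=37^-6·(≡18), b=37^-4·(≡4) mod 37; (18|37)=-1, (4|37)=+1; (−1)^{-6·-4·18}·(-1)^-4·(+1)^-6 = +1.
|Ram(14, -3230)| = 2, even; anisotropic at {17, 19}.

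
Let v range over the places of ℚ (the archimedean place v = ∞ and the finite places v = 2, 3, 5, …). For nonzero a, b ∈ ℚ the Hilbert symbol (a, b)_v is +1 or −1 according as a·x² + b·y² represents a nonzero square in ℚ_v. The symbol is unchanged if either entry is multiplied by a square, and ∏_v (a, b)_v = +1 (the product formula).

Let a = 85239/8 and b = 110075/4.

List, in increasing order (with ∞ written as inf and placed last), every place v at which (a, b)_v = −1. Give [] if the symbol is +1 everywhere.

(a, b) ≡ (18942, 4403) mod (ℚ^×)²; places V = {2, 3, 5, 7, 11, 17, 37, 41, ∞}.
(a,b)_7: α=1, u≡4; β=1, v≡6 (mod 7); (4|7)=+1, (6|7)=-1; sign (−1)^1·+1^1·-1^1 = +1.
(a,b)_2: α=-3, β=-2; u≡7, v≡3 (mod 8); ε(u)ε(v)=1·1, αω(v)=-3·1, βω(u)=-2·0; sum ≡ 0  ⇒  +1.
(a,b)_3: α=3, u≡2; β=0, v≡2 (mod 3); (2|3)=-1, (2|3)=-1; sign (−1)^0·-1^0·-1^3 = -1.
(a,b)_∞: sgn(18942)=+, sgn(4403)=+, so +1.
(a,b)_11: α=1, u≡2; β=0, v≡5 (mod 11); (2|11)=-1, (5|11)=+1; sign (−1)^0·-1^0·+1^1 = +1.
(a,b)_41: α=1, u≡19; β=0, v≡18 (mod 41); (19|41)=-1, (18|41)=+1; sign (−1)^0·-1^0·+1^1 = +1.
(a,b)_17: α=0, u≡15; β=1, v≡8 (mod 17); (15|17)=+1, (8|17)=+1; sign (−1)^0·+1^1·+1^0 = +1.
(a,b)_5: α=0, u≡3; β=2, v≡2 (mod 5); (3|5)=-1, (2|5)=-1; sign (−1)^0·-1^2·-1^0 = +1.
(a,b)_37: α=0, u≡22; β=1, v≡13 (mod 37); (22|37)=-1, (13|37)=-1; sign (−1)^0·-1^1·-1^0 = -1.
Ram(18942, 4403) = {3, 37}; no ℚ_3-point on the conic.

[3, 37]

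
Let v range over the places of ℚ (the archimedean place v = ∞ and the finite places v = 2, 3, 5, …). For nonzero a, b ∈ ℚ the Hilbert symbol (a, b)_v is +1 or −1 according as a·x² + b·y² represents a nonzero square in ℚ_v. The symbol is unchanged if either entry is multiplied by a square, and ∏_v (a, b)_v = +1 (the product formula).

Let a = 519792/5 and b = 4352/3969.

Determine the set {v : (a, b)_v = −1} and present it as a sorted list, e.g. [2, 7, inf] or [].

[3, 5]

Mod squares: a ≡ 3315, b ≡ 17. Check v ∈ {∞, 2, 3, 5, 7, 13, 17}.
v=17: a=17^1·(≡2), b=17^1·(≡15) mod 17; (2|17)=+1, (15|17)=+1; (−1)^{1·1·8}·(+1)^1·(+1)^1 = +1.
v=∞: 3315 > 0 and 17 > 0  ⇒  (a,b)_∞ = +1.
v=3: a=3^1·(≡1), b=3^-4·(≡2) mod 3; (1|3)=+1, (2|3)=-1; (−1)^{1·-4·1}·(+1)^-4·(-1)^1 = -1.
v=7: a=7^2·(≡2), b=7^-2·(≡3) mod 7; (2|7)=+1, (3|7)=-1; (−1)^{2·-2·3}·(+1)^-2·(-1)^2 = +1.
v=13: a=13^1·(≡7), b=13^0·(≡9) mod 13; (7|13)=-1, (9|13)=+1; (−1)^{1·0·6}·(-1)^0·(+1)^1 = +1.
v=5: a=5^-1·(≡2), b=5^0·(≡3) mod 5; (2|5)=-1, (3|5)=-1; (−1)^{-1·0·2}·(-1)^0·(-1)^-1 = -1.
v=2: v_2(a)=4, v_2(b)=8; units ≡ 3, 1 (mod 8); ε·ε+αω+βω = 1·0+4·0+8·1 ≡ 0  ⇒  (a,b)_2 = +1.
(3315, 17 / ℚ) ramifies at {3, 5}: a division algebra.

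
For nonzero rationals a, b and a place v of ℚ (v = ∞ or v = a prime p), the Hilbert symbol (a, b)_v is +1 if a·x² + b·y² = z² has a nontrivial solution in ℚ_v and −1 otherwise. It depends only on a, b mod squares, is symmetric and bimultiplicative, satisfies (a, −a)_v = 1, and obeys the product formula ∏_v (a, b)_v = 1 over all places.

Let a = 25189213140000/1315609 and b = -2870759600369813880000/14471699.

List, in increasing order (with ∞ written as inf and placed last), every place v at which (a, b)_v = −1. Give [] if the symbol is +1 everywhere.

[11, 13]

Mod squares: a ≡ 58786, b ≡ -33. Check v ∈ {∞, 2, 3, 5, 7, 11, 13, 17, 19, 23, 31, 37}.
v=31: a=31^-2·(≡4), b=31^-2·(≡29) mod 31; (4|31)=+1, (29|31)=-1; (−1)^{-2·-2·15}·(+1)^-2·(-1)^-2 = +1.
v=37: a=37^-2·(≡25), b=37^-2·(≡27) mod 37; (25|37)=+1, (27|37)=+1; (−1)^{-2·-2·18}·(+1)^-2·(+1)^-2 = +1.
v=11: a=11^0·(≡7), b=11^-1·(≡10) mod 11; (7|11)=-1, (10|11)=-1; (−1)^{0·-1·5}·(-1)^-1·(-1)^0 = -1.
v=5: a=5^4·(≡1), b=5^4·(≡3) mod 5; (1|5)=+1, (3|5)=-1; (−1)^{4·4·2}·(+1)^4·(-1)^4 = +1.
v=7: a=7^1·(≡5), b=7^4·(≡1) mod 7; (5|7)=-1, (1|7)=+1; (−1)^{1·4·3}·(-1)^4·(+1)^1 = +1.
v=23: a=23^2·(≡21), b=23^4·(≡6) mod 23; (21|23)=-1, (6|23)=+1; (−1)^{2·4·11}·(-1)^4·(+1)^2 = +1.
v=17: a=17^1·(≡5), b=17^2·(≡4) mod 17; (5|17)=-1, (4|17)=+1; (−1)^{1·2·8}·(-1)^2·(+1)^1 = +1.
v=3: a=3^4·(≡1), b=3^7·(≡1) mod 3; (1|3)=+1, (1|3)=+1; (−1)^{4·7·1}·(+1)^7·(+1)^4 = +1.
v=19: a=19^1·(≡9), b=19^0·(≡17) mod 19; (9|19)=+1, (17|19)=+1; (−1)^{1·0·9}·(+1)^0·(+1)^1 = +1.
v=∞: 58786 > 0 and -33 < 0  ⇒  (a,b)_∞ = +1.
v=2: v_2(a)=5, v_2(b)=6; units ≡ 1, 7 (mod 8); ε·ε+αω+βω = 0·1+5·0+6·0 ≡ 0  ⇒  (a,b)_2 = +1.
v=13: a=13^1·(≡8), b=13^2·(≡6) mod 13; (8|13)=-1, (6|13)=-1; (−1)^{1·2·6}·(-1)^2·(-1)^1 = -1.
(58786, -33 / ℚ) ramifies at {11, 13}: a division algebra.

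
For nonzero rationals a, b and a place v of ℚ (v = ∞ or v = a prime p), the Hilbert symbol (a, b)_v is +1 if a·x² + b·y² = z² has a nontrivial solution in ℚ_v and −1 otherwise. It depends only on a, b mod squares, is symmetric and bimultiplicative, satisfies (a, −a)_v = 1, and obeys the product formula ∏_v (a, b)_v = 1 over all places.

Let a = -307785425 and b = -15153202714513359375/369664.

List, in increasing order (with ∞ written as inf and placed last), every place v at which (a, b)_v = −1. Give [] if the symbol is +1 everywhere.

[5, 17, 37, inf]

Mod squares: a ≡ -17, b ≡ -4255. Check v ∈ {∞, 2, 3, 5, 11, 17, 19, 23, 37}.
v=19: a=19^0·(≡2), b=19^-2·(≡5) mod 19; (2|19)=-1, (5|19)=+1; (−1)^{0·-2·9}·(-1)^-2·(+1)^0 = +1.
v=17: a=17^1·(≡9), b=17^2·(≡10) mod 17; (9|17)=+1, (10|17)=-1; (−1)^{1·2·8}·(+1)^2·(-1)^1 = -1.
v=2: v_2(a)=0, v_2(b)=-10; units ≡ 7, 1 (mod 8); ε·ε+αω+βω = 1·0+0·0+-10·0 ≡ 0  ⇒  (a,b)_2 = +1.
v=3: a=3^0·(≡1), b=3^2·(≡2) mod 3; (1|3)=+1, (2|3)=-1; (−1)^{0·2·1}·(+1)^2·(-1)^0 = +1.
v=5: a=5^2·(≡3), b=5^7·(≡1) mod 5; (3|5)=-1, (1|5)=+1; (−1)^{2·7·2}·(-1)^7·(+1)^2 = -1.
v=∞: -17 < 0 and -4255 < 0  ⇒  (a,b)_∞ = -1.
v=37: a=37^2·(≡24), b=37^3·(≡36) mod 37; (24|37)=-1, (36|37)=+1; (−1)^{2·3·18}·(-1)^3·(+1)^2 = -1.
v=11: a=11^0·(≡9), b=11^2·(≡7) mod 11; (9|11)=+1, (7|11)=-1; (−1)^{0·2·5}·(+1)^2·(-1)^0 = +1.
v=23: a=23^2·(≡6), b=23^3·(≡17) mod 23; (6|23)=+1, (17|23)=-1; (−1)^{2·3·11}·(+1)^3·(-1)^2 = +1.
|Ram(-17, -4255)| = 4, even; anisotropic at {5, 17, 37, ∞}.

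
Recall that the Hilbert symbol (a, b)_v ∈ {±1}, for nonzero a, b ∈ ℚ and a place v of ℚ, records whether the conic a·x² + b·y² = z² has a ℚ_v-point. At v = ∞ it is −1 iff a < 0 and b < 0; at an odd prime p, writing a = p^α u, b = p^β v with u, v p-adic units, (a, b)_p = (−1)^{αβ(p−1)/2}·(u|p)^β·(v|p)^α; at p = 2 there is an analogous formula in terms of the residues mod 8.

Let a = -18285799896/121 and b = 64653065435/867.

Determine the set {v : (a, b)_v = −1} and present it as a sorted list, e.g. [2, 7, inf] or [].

[3, 7, 23, 41]

(a, b) ≡ (-195286, 14145) mod (ℚ^×)²; places V = {2, 3, 5, 7, 11, 13, 17, 23, 29, 37, 41, ∞}.
(a,b)_5: α=0, u≡4; β=1, v≡1 (mod 5); (4|5)=+1, (1|5)=+1; sign (−1)^0·+1^1·+1^0 = +1.
(a,b)_∞: sgn(-195286)=−, sgn(14145)=+, so +1.
(a,b)_13: α=1, u≡2; β=0, v≡4 (mod 13); (2|13)=-1, (4|13)=+1; sign (−1)^0·-1^0·+1^1 = +1.
(a,b)_11: α=-2, u≡10; β=0, v≡10 (mod 11); (10|11)=-1, (10|11)=-1; sign (−1)^0·-1^0·-1^-2 = +1.
(a,b)_17: α=2, u≡5; β=-2, v≡1 (mod 17); (5|17)=-1, (1|17)=+1; sign (−1)^0·-1^-2·+1^2 = +1.
(a,b)_41: α=0, u≡29; β=1, v≡7 (mod 41); (29|41)=-1, (7|41)=-1; sign (−1)^0·-1^1·-1^0 = -1.
(a,b)_3: α=4, u≡2; β=-1, v≡2 (mod 3); (2|3)=-1, (2|3)=-1; sign (−1)^0·-1^-1·-1^4 = -1.
(a,b)_37: α=1, u≡19; β=0, v≡9 (mod 37); (19|37)=-1, (9|37)=+1; sign (−1)^0·-1^0·+1^1 = +1.
(a,b)_7: α=1, u≡1; β=2, v≡6 (mod 7); (1|7)=+1, (6|7)=-1; sign (−1)^0·+1^2·-1^1 = -1.
(a,b)_23: α=0, u≡15; β=5, v≡14 (mod 23); (15|23)=-1, (14|23)=-1; sign (−1)^0·-1^5·-1^0 = -1.
(a,b)_29: α=1, u≡6; β=0, v≡5 (mod 29); (6|29)=+1, (5|29)=+1; sign (−1)^0·+1^0·+1^1 = +1.
(a,b)_2: α=3, β=0; u≡5, v≡1 (mod 8); ε(u)ε(v)=0·0, αω(v)=3·0, βω(u)=0·1; sum ≡ 0  ⇒  +1.
(-195286, 14145 / ℚ) ramifies at {3, 7, 23, 41}: a division algebra.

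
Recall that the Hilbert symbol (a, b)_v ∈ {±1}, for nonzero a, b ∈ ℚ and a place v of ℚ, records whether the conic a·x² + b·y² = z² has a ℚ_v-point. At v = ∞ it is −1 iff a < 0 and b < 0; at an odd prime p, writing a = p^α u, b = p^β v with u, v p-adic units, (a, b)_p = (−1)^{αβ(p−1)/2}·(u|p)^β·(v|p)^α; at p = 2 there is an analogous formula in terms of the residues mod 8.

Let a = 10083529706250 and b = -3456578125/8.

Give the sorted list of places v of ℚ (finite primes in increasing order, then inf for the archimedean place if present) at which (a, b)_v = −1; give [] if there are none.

[5, 11, 13, 17]

(a, b) ≡ (2730, -2618) mod (ℚ^×)²; places V = {2, 3, 5, 7, 11, 13, 17, ∞}.
(a,b)_13: α=3, u≡11; β=2, v≡6 (mod 13); (11|13)=-1, (6|13)=-1; sign (−1)^0·-1^2·-1^3 = -1.
(a,b)_11: α=2, u≡7; β=1, v≡5 (mod 11); (7|11)=-1, (5|11)=+1; sign (−1)^0·-1^1·+1^2 = -1.
(a,b)_5: α=5, u≡1; β=6, v≡3 (mod 5); (1|5)=+1, (3|5)=-1; sign (−1)^0·+1^6·-1^5 = -1.
(a,b)_3: α=1, u≡1; β=0, v≡1 (mod 3); (1|3)=+1, (1|3)=+1; sign (−1)^0·+1^0·+1^1 = +1.
(a,b)_∞: sgn(2730)=+, sgn(-2618)=−, so +1.
(a,b)_2: α=1, β=-3; u≡5, v≡3 (mod 8); ε(u)ε(v)=0·1, αω(v)=1·1, βω(u)=-3·1; sum ≡ 0  ⇒  +1.
(a,b)_17: α=2, u≡12; β=1, v≡15 (mod 17); (12|17)=-1, (15|17)=+1; sign (−1)^0·-1^1·+1^2 = -1.
(a,b)_7: α=1, u≡5; β=1, v≡2 (mod 7); (5|7)=-1, (2|7)=+1; sign (−1)^1·-1^1·+1^1 = +1.
Ram(2730, -2618) = {5, 11, 13, 17}; no ℚ_5-point on the conic.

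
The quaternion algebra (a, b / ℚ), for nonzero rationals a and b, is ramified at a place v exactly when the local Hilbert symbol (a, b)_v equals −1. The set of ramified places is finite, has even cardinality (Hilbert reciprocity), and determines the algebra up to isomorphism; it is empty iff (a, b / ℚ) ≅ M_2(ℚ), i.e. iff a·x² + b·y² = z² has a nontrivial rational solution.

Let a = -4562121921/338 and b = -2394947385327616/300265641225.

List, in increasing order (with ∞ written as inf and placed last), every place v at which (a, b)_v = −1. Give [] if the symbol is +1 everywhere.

[2, 3, 17, inf]

(a, b) ≡ (-1218, -34) mod (ℚ^×)²; places V = {2, 3, 5, 7, 11, 13, 17, 19, 23, 29, 41, ∞}.
(a,b)_∞: sgn(-1218)=−, sgn(-34)=−, so -1.
(a,b)_2: α=-1, β=15; u≡7, v≡7 (mod 8); ε(u)ε(v)=1·1, αω(v)=-1·0, βω(u)=15·0; sum ≡ 1  ⇒  -1.
(a,b)_23: α=2, u≡12; β=0, v≡8 (mod 23); (12|23)=+1, (8|23)=+1; sign (−1)^0·+1^0·+1^2 = +1.
(a,b)_5: α=0, u≡3; β=-2, v≡1 (mod 5); (3|5)=-1, (1|5)=+1; sign (−1)^0·-1^-2·+1^0 = +1.
(a,b)_11: α=0, u≡9; β=-2, v≡7 (mod 11); (9|11)=+1, (7|11)=-1; sign (−1)^0·+1^-2·-1^0 = +1.
(a,b)_13: α=-2, u≡10; β=0, v≡6 (mod 13); (10|13)=+1, (6|13)=-1; sign (−1)^0·+1^0·-1^-2 = +1.
(a,b)_3: α=1, u≡2; β=-10, v≡2 (mod 3); (2|3)=-1, (2|3)=-1; sign (−1)^0·-1^-10·-1^1 = -1.
(a,b)_19: α=0, u≡5; β=2, v≡6 (mod 19); (5|19)=+1, (6|19)=+1; sign (−1)^0·+1^2·+1^0 = +1.
(a,b)_41: α=0, u≡19; β=-2, v≡34 (mod 41); (19|41)=-1, (34|41)=-1; sign (−1)^0·-1^-2·-1^0 = +1.
(a,b)_29: α=1, u≡25; β=2, v≡16 (mod 29); (25|29)=+1, (16|29)=+1; sign (−1)^0·+1^2·+1^1 = +1.
(a,b)_17: α=2, u≡6; β=3, v≡2 (mod 17); (6|17)=-1, (2|17)=+1; sign (−1)^0·-1^3·+1^2 = -1.
(a,b)_7: α=3, u≡2; β=2, v≡1 (mod 7); (2|7)=+1, (1|7)=+1; sign (−1)^0·+1^2·+1^3 = +1.
Ram(-1218, -34) = {2, 3, 17, ∞}; no ℚ_2-point on the conic.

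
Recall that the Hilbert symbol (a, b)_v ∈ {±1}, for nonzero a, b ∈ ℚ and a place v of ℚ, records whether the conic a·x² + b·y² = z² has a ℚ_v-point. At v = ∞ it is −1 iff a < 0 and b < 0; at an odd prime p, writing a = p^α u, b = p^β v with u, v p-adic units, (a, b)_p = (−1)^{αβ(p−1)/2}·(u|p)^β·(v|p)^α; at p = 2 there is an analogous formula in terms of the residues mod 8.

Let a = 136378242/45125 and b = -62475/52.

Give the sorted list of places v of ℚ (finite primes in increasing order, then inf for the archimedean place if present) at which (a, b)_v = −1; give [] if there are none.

(a, b) ≡ (10010, -663) mod (ℚ^×)²; places V = {2, 3, 5, 7, 11, 13, 17, 19, 29, ∞}.
(a,b)_7: α=1, u≡1; β=2, v≡2 (mod 7); (1|7)=+1, (2|7)=+1; sign (−1)^0·+1^2·+1^1 = +1.
(a,b)_2: α=1, β=-2; u≡5, v≡1 (mod 8); ε(u)ε(v)=0·0, αω(v)=1·0, βω(u)=-2·1; sum ≡ 0  ⇒  +1.
(a,b)_∞: sgn(10010)=+, sgn(-663)=−, so +1.
(a,b)_11: α=1, u≡7; β=0, v≡2 (mod 11); (7|11)=-1, (2|11)=-1; sign (−1)^0·-1^0·-1^1 = -1.
(a,b)_17: α=0, u≡11; β=1, v≡14 (mod 17); (11|17)=-1, (14|17)=-1; sign (−1)^0·-1^1·-1^0 = -1.
(a,b)_3: α=4, u≡2; β=1, v≡1 (mod 3); (2|3)=-1, (1|3)=+1; sign (−1)^0·-1^1·+1^4 = -1.
(a,b)_13: α=1, u≡12; β=-1, v≡4 (mod 13); (12|13)=+1, (4|13)=+1; sign (−1)^0·+1^-1·+1^1 = +1.
(a,b)_5: α=-3, u≡2; β=2, v≡3 (mod 5); (2|5)=-1, (3|5)=-1; sign (−1)^0·-1^2·-1^-3 = -1.
(a,b)_19: α=-2, u≡9; β=0, v≡12 (mod 19); (9|19)=+1, (12|19)=-1; sign (−1)^0·+1^0·-1^-2 = +1.
(a,b)_29: α=2, u≡23; β=0, v≡16 (mod 29); (23|29)=+1, (16|29)=+1; sign (−1)^0·+1^0·+1^2 = +1.
Ram(10010, -663) = {3, 5, 11, 17}; no ℚ_3-point on the conic.

[3, 5, 11, 17]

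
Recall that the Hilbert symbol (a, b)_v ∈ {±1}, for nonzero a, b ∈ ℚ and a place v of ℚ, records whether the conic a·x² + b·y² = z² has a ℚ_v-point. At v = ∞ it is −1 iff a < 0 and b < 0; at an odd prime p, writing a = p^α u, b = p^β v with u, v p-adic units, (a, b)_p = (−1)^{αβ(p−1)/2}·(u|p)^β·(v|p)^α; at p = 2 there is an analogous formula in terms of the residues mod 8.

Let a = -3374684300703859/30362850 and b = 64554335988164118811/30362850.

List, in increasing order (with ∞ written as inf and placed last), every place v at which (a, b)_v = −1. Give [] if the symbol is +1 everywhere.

[11, 47]

(a, b) ≡ (-15334, 2424166) mod (ℚ^×)²; places V = {2, 3, 5, 7, 11, 13, 17, 37, 41, 47, ∞}.
(a,b)_∞: sgn(-15334)=−, sgn(2424166)=+, so +1.
(a,b)_2: α=-1, β=-1; u≡5, v≡3 (mod 8); ε(u)ε(v)=0·1, αω(v)=-1·1, βω(u)=-1·1; sum ≡ 0  ⇒  +1.
(a,b)_11: α=5, u≡1; β=6, v≡10 (mod 11); (1|11)=+1, (10|11)=-1; sign (−1)^0·+1^6·-1^5 = -1.
(a,b)_41: α=1, u≡4; β=1, v≡31 (mod 41); (4|41)=+1, (31|41)=+1; sign (−1)^0·+1^1·+1^1 = +1.
(a,b)_13: α=2, u≡11; β=2, v≡12 (mod 13); (11|13)=-1, (12|13)=+1; sign (−1)^0·-1^2·+1^2 = +1.
(a,b)_5: α=-2, u≡4; β=-2, v≡4 (mod 5); (4|5)=+1, (4|5)=+1; sign (−1)^0·+1^-2·+1^-2 = +1.
(a,b)_37: α=2, u≡4; β=3, v≡4 (mod 37); (4|37)=+1, (4|37)=+1; sign (−1)^0·+1^3·+1^2 = +1.
(a,b)_17: α=-1, u≡13; β=-1, v≡16 (mod 17); (13|17)=+1, (16|17)=+1; sign (−1)^0·+1^-1·+1^-1 = +1.
(a,b)_7: α=-2, u≡6; β=-2, v≡5 (mod 7); (6|7)=-1, (5|7)=-1; sign (−1)^0·-1^-2·-1^-2 = +1.
(a,b)_47: α=2, u≡23; β=3, v≡39 (mod 47); (23|47)=-1, (39|47)=-1; sign (−1)^0·-1^3·-1^2 = -1.
(a,b)_3: α=-6, u≡2; β=-6, v≡1 (mod 3); (2|3)=-1, (1|3)=+1; sign (−1)^0·-1^-6·+1^-6 = +1.
(-15334, 2424166 / ℚ) ramifies at {11, 47}: a division algebra.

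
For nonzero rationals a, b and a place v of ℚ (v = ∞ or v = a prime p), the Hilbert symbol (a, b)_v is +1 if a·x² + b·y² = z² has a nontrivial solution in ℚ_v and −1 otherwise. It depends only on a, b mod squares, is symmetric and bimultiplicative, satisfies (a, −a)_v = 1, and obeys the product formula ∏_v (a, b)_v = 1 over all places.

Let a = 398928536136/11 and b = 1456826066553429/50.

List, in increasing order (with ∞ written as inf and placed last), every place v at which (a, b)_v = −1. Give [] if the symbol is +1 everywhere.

Mod squares: a ≡ 13543870054, b ≡ 566618. Check v ∈ {∞, 2, 3, 5, 11, 13, 19, 31, 37, 41, 53}.
v=53: a=53^1·(≡52), b=53^2·(≡35) mod 53; (52|53)=+1, (35|53)=-1; (−1)^{1·2·26}·(+1)^2·(-1)^1 = -1.
v=11: a=11^-1·(≡9), b=11^2·(≡7) mod 11; (9|11)=+1, (7|11)=-1; (−1)^{-1·2·5}·(+1)^2·(-1)^-1 = -1.
v=3: a=3^4·(≡1), b=3^2·(≡2) mod 3; (1|3)=+1, (2|3)=-1; (−1)^{4·2·1}·(+1)^2·(-1)^4 = +1.
v=31: a=31^1·(≡19), b=31^1·(≡18) mod 31; (19|31)=+1, (18|31)=+1; (−1)^{1·1·15}·(+1)^1·(+1)^1 = -1.
v=∞: 13543870054 > 0 and 566618 > 0  ⇒  (a,b)_∞ = +1.
v=2: v_2(a)=3, v_2(b)=-1; units ≡ 3, 5 (mod 8); ε·ε+αω+βω = 1·0+3·1+-1·1 ≡ 0  ⇒  (a,b)_2 = +1.
v=5: a=5^0·(≡1), b=5^-2·(≡2) mod 5; (1|5)=+1, (2|5)=-1; (−1)^{0·-2·2}·(+1)^-2·(-1)^0 = +1.
v=19: a=19^1·(≡7), b=19^1·(≡16) mod 19; (7|19)=+1, (16|19)=+1; (−1)^{1·1·9}·(+1)^1·(+1)^1 = -1.
v=13: a=13^1·(≡10), b=13^1·(≡4) mod 13; (10|13)=+1, (4|13)=+1; (−1)^{1·1·6}·(+1)^1·(+1)^1 = +1.
v=41: a=41^1·(≡5), b=41^2·(≡1) mod 41; (5|41)=+1, (1|41)=+1; (−1)^{1·2·20}·(+1)^2·(+1)^1 = +1.
v=37: a=37^1·(≡11), b=37^1·(≡10) mod 37; (11|37)=+1, (10|37)=+1; (−1)^{1·1·18}·(+1)^1·(+1)^1 = +1.
|Ram(13543870054, 566618)| = 4, even; anisotropic at {11, 19, 31, 53}.

[11, 19, 31, 53]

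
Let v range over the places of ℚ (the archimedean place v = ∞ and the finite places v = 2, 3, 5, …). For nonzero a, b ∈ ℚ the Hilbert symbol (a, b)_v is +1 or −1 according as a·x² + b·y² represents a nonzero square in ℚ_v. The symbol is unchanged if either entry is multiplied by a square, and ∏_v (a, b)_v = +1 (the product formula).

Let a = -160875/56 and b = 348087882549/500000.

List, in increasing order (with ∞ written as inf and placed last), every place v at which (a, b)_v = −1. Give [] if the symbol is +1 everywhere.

[5, 11, 13, 19]

(a, b) ≡ (-10010, 28842) mod (ℚ^×)²; places V = {2, 3, 5, 7, 11, 13, 17, 19, 23, ∞}.
(a,b)_3: α=2, u≡1; β=1, v≡2 (mod 3); (1|3)=+1, (2|3)=-1; sign (−1)^0·+1^1·-1^2 = +1.
(a,b)_2: α=-3, β=-5; u≡3, v≡5 (mod 8); ε(u)ε(v)=1·0, αω(v)=-3·1, βω(u)=-5·1; sum ≡ 0  ⇒  +1.
(a,b)_13: α=1, u≡10; β=0, v≡8 (mod 13); (10|13)=+1, (8|13)=-1; sign (−1)^0·+1^0·-1^1 = -1.
(a,b)_17: α=0, u≡6; β=6, v≡3 (mod 17); (6|17)=-1, (3|17)=-1; sign (−1)^0·-1^6·-1^0 = +1.
(a,b)_11: α=1, u≡5; β=1, v≡9 (mod 11); (5|11)=+1, (9|11)=+1; sign (−1)^1·+1^1·+1^1 = -1.
(a,b)_∞: sgn(-10010)=−, sgn(28842)=+, so +1.
(a,b)_23: α=0, u≡1; β=1, v≡1 (mod 23); (1|23)=+1, (1|23)=+1; sign (−1)^0·+1^1·+1^0 = +1.
(a,b)_19: α=0, u≡2; β=1, v≡16 (mod 19); (2|19)=-1, (16|19)=+1; sign (−1)^0·-1^1·+1^0 = -1.
(a,b)_5: α=3, u≡3; β=-6, v≡2 (mod 5); (3|5)=-1, (2|5)=-1; sign (−1)^0·-1^-6·-1^3 = -1.
(a,b)_7: α=-1, u≡6; β=0, v≡2 (mod 7); (6|7)=-1, (2|7)=+1; sign (−1)^0·-1^0·+1^-1 = +1.
|Ram(-10010, 28842)| = 4, even; anisotropic at {5, 11, 13, 19}.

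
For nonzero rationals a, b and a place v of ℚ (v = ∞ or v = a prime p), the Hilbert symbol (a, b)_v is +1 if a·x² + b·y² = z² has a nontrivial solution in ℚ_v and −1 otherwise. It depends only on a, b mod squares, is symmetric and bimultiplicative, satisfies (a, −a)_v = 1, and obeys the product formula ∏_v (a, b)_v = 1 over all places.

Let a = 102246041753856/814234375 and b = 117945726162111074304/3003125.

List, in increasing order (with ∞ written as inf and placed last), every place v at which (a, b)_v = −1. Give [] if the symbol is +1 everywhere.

[7, 37]

(a, b) ≡ (152551, 5) mod (ℚ^×)²; places V = {2, 3, 5, 7, 11, 13, 19, 23, 31, 37, 41, ∞}.
(a,b)_31: α=-1, u≡12; β=-2, v≡5 (mod 31); (12|31)=-1, (5|31)=+1; sign (−1)^0·-1^-2·+1^-1 = +1.
(a,b)_2: α=8, β=12; u≡7, v≡5 (mod 8); ε(u)ε(v)=1·0, αω(v)=8·1, βω(u)=12·0; sum ≡ 0  ⇒  +1.
(a,b)_23: α=0, u≡17; β=2, v≡7 (mod 23); (17|23)=-1, (7|23)=-1; sign (−1)^0·-1^2·-1^0 = +1.
(a,b)_13: α=2, u≡12; β=0, v≡8 (mod 13); (12|13)=+1, (8|13)=-1; sign (−1)^0·+1^0·-1^2 = +1.
(a,b)_11: α=2, u≡4; β=2, v≡3 (mod 11); (4|11)=+1, (3|11)=+1; sign (−1)^0·+1^2·+1^2 = +1.
(a,b)_19: α=1, u≡4; β=2, v≡4 (mod 19); (4|19)=+1, (4|19)=+1; sign (−1)^0·+1^2·+1^1 = +1.
(a,b)_∞: sgn(152551)=+, sgn(5)=+, so +1.
(a,b)_7: α=3, u≡4; β=2, v≡6 (mod 7); (4|7)=+1, (6|7)=-1; sign (−1)^0·+1^2·-1^3 = -1.
(a,b)_3: α=4, u≡1; β=2, v≡2 (mod 3); (1|3)=+1, (2|3)=-1; sign (−1)^0·+1^2·-1^4 = +1.
(a,b)_5: α=-6, u≡1; β=-5, v≡4 (mod 5); (1|5)=+1, (4|5)=+1; sign (−1)^0·+1^-5·+1^-6 = +1.
(a,b)_37: α=1, u≡11; β=0, v≡35 (mod 37); (11|37)=+1, (35|37)=-1; sign (−1)^0·+1^0·-1^1 = -1.
(a,b)_41: α=-2, u≡21; β=4, v≡9 (mod 41); (21|41)=+1, (9|41)=+1; sign (−1)^0·+1^4·+1^-2 = +1.
|Ram(152551, 5)| = 2, even; anisotropic at {7, 37}.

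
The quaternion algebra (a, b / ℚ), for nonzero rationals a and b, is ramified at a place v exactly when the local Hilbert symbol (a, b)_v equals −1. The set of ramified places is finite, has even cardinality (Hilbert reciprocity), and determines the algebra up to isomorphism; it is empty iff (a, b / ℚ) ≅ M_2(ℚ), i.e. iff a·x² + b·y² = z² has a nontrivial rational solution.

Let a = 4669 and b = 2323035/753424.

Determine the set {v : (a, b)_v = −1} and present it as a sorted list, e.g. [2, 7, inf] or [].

(a, b) ≡ (4669, 715) mod (ℚ^×)²; places V = {2, 3, 5, 7, 11, 13, 19, 23, 29, 31, ∞}.
(a,b)_∞: sgn(4669)=+, sgn(715)=+, so +1.
(a,b)_11: α=0, u≡5; β=1, v≡7 (mod 11); (5|11)=+1, (7|11)=-1; sign (−1)^0·+1^1·-1^0 = +1.
(a,b)_5: α=0, u≡4; β=1, v≡3 (mod 5); (4|5)=+1, (3|5)=-1; sign (−1)^0·+1^1·-1^0 = +1.
(a,b)_13: α=0, u≡2; β=1, v≡4 (mod 13); (2|13)=-1, (4|13)=+1; sign (−1)^0·-1^1·+1^0 = -1.
(a,b)_7: α=1, u≡2; β=-2, v≡2 (mod 7); (2|7)=+1, (2|7)=+1; sign (−1)^0·+1^-2·+1^1 = +1.
(a,b)_29: α=1, u≡16; β=0, v≡12 (mod 29); (16|29)=+1, (12|29)=-1; sign (−1)^0·+1^0·-1^1 = -1.
(a,b)_19: α=0, u≡14; β=2, v≡3 (mod 19); (14|19)=-1, (3|19)=-1; sign (−1)^0·-1^2·-1^0 = +1.
(a,b)_31: α=0, u≡19; β=-2, v≡9 (mod 31); (19|31)=+1, (9|31)=+1; sign (−1)^0·+1^-2·+1^0 = +1.
(a,b)_3: α=0, u≡1; β=2, v≡1 (mod 3); (1|3)=+1, (1|3)=+1; sign (−1)^0·+1^2·+1^0 = +1.
(a,b)_2: α=0, β=-4; u≡5, v≡3 (mod 8); ε(u)ε(v)=0·1, αω(v)=0·1, βω(u)=-4·1; sum ≡ 0  ⇒  +1.
(a,b)_23: α=1, u≡19; β=0, v≡8 (mod 23); (19|23)=-1, (8|23)=+1; sign (−1)^0·-1^0·+1^1 = +1.
Ram(4669, 715) = {13, 29}; no ℚ_13-point on the conic.

[13, 29]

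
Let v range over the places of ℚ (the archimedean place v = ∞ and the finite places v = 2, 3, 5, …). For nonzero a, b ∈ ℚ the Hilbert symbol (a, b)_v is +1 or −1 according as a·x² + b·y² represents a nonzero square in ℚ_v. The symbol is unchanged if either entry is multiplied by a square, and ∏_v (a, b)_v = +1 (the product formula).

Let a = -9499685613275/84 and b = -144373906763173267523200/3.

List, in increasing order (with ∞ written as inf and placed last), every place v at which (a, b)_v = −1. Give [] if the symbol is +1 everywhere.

Mod squares: a ≡ -231, b ≡ -1326. Check v ∈ {∞, 2, 3, 5, 7, 11, 13, 17, 29}.
v=13: a=13^2·(≡10), b=13^5·(≡11) mod 13; (10|13)=+1, (11|13)=-1; (−1)^{2·5·6}·(+1)^5·(-1)^2 = +1.
v=2: v_2(a)=-2, v_2(b)=7; units ≡ 1, 1 (mod 8); ε·ε+αω+βω = 0·0+-2·0+7·0 ≡ 0  ⇒  (a,b)_2 = +1.
v=7: a=7^-1·(≡2), b=7^0·(≡1) mod 7; (2|7)=+1, (1|7)=+1; (−1)^{-1·0·3}·(+1)^0·(+1)^-1 = +1.
v=29: a=29^4·(≡4), b=29^4·(≡11) mod 29; (4|29)=+1, (11|29)=-1; (−1)^{4·4·14}·(+1)^4·(-1)^4 = +1.
v=5: a=5^2·(≡1), b=5^2·(≡4) mod 5; (1|5)=+1, (4|5)=+1; (−1)^{2·2·2}·(+1)^2·(+1)^2 = +1.
v=11: a=11^1·(≡5), b=11^2·(≡1) mod 11; (5|11)=+1, (1|11)=+1; (−1)^{1·2·5}·(+1)^2·(+1)^1 = +1.
v=17: a=17^2·(≡12), b=17^5·(≡14) mod 17; (12|17)=-1, (14|17)=-1; (−1)^{2·5·8}·(-1)^5·(-1)^2 = -1.
v=3: a=3^-1·(≡1), b=3^-1·(≡2) mod 3; (1|3)=+1, (2|3)=-1; (−1)^{-1·-1·1}·(+1)^-1·(-1)^-1 = +1.
v=∞: -231 < 0 and -1326 < 0  ⇒  (a,b)_∞ = -1.
|Ram(-231, -1326)| = 2, even; anisotropic at {17, ∞}.

[17, inf]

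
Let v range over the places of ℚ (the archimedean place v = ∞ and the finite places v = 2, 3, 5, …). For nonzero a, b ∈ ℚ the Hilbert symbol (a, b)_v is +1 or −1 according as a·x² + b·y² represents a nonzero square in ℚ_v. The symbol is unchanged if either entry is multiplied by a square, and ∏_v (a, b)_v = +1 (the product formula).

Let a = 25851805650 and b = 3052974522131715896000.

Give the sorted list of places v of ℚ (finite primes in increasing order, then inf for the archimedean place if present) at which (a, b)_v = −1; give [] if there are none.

Mod squares: a ≡ 318274, b ≡ 1235. Check v ∈ {∞, 2, 3, 5, 11, 13, 17, 19, 23, 37}.
v=23: a=23^1·(≡19), b=23^2·(≡1) mod 23; (19|23)=-1, (1|23)=+1; (−1)^{1·2·11}·(-1)^2·(+1)^1 = +1.
v=19: a=19^2·(≡4), b=19^3·(≡18) mod 19; (4|19)=+1, (18|19)=-1; (−1)^{2·3·9}·(+1)^3·(-1)^2 = +1.
v=13: a=13^0·(≡8), b=13^3·(≡3) mod 13; (8|13)=-1, (3|13)=+1; (−1)^{0·3·6}·(-1)^3·(+1)^0 = -1.
v=5: a=5^2·(≡1), b=5^3·(≡3) mod 5; (1|5)=+1, (3|5)=-1; (−1)^{2·3·2}·(+1)^3·(-1)^2 = +1.
v=11: a=11^1·(≡4), b=11^2·(≡4) mod 11; (4|11)=+1, (4|11)=+1; (−1)^{1·2·5}·(+1)^2·(+1)^1 = +1.
v=3: a=3^2·(≡1), b=3^0·(≡2) mod 3; (1|3)=+1, (2|3)=-1; (−1)^{2·0·1}·(+1)^0·(-1)^2 = +1.
v=37: a=37^1·(≡32), b=37^2·(≡24) mod 37; (32|37)=-1, (24|37)=-1; (−1)^{1·2·18}·(-1)^2·(-1)^1 = -1.
v=17: a=17^1·(≡12), b=17^2·(≡11) mod 17; (12|17)=-1, (11|17)=-1; (−1)^{1·2·8}·(-1)^2·(-1)^1 = -1.
v=2: v_2(a)=1, v_2(b)=6; units ≡ 1, 3 (mod 8); ε·ε+αω+βω = 0·1+1·1+6·0 ≡ 1  ⇒  (a,b)_2 = -1.
v=∞: 318274 > 0 and 1235 > 0  ⇒  (a,b)_∞ = +1.
Ram(318274, 1235) = {2, 13, 17, 37}; no ℚ_2-point on the conic.

[2, 13, 17, 37]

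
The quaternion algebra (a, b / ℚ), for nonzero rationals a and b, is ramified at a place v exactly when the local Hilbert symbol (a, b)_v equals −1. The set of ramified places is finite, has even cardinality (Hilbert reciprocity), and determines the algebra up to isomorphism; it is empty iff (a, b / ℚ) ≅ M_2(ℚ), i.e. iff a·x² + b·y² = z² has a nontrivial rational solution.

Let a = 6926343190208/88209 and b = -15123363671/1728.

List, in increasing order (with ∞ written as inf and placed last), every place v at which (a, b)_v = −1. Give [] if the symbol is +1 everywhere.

Mod squares: a ≡ 7163, b ≡ -1653. Check v ∈ {∞, 2, 3, 11, 13, 19, 23, 29, 31}.
v=23: a=23^2·(≡5), b=23^0·(≡16) mod 23; (5|23)=-1, (16|23)=+1; (−1)^{2·0·11}·(-1)^0·(+1)^2 = +1.
v=11: a=11^-2·(≡8), b=11^0·(≡2) mod 11; (8|11)=-1, (2|11)=-1; (−1)^{-2·0·5}·(-1)^0·(-1)^-2 = +1.
v=3: a=3^-6·(≡2), b=3^-3·(≡1) mod 3; (2|3)=-1, (1|3)=+1; (−1)^{-6·-3·1}·(-1)^-3·(+1)^-6 = -1.
v=19: a=19^1·(≡16), b=19^1·(≡3) mod 19; (16|19)=+1, (3|19)=-1; (−1)^{1·1·9}·(+1)^1·(-1)^1 = +1.
v=29: a=29^1·(≡19), b=29^1·(≡23) mod 29; (19|29)=-1, (23|29)=+1; (−1)^{1·1·14}·(-1)^1·(+1)^1 = -1.
v=13: a=13^5·(≡5), b=13^4·(≡8) mod 13; (5|13)=-1, (8|13)=-1; (−1)^{5·4·6}·(-1)^4·(-1)^5 = -1.
v=2: v_2(a)=6, v_2(b)=-6; units ≡ 3, 3 (mod 8); ε·ε+αω+βω = 1·1+6·1+-6·1 ≡ 1  ⇒  (a,b)_2 = -1.
v=∞: 7163 > 0 and -1653 < 0  ⇒  (a,b)_∞ = +1.
v=31: a=31^0·(≡19), b=31^2·(≡30) mod 31; (19|31)=+1, (30|31)=-1; (−1)^{0·2·15}·(+1)^2·(-1)^0 = +1.
|Ram(7163, -1653)| = 4, even; anisotropic at {2, 3, 13, 29}.

[2, 3, 13, 29]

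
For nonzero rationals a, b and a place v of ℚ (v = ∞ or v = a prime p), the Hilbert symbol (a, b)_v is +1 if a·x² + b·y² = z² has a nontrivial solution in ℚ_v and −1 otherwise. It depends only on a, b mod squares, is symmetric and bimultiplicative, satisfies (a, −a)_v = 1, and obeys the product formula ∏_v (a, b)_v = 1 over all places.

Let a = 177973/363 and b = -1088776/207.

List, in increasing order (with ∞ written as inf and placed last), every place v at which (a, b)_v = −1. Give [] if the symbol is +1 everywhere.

Mod squares: a ≡ 1479, b ≡ -17342. Check v ∈ {∞, 2, 3, 11, 13, 17, 19, 23, 29}.
v=17: a=17^1·(≡8), b=17^0·(≡2) mod 17; (8|17)=+1, (2|17)=+1; (−1)^{1·0·8}·(+1)^0·(+1)^1 = +1.
v=29: a=29^1·(≡7), b=29^1·(≡10) mod 29; (7|29)=+1, (10|29)=-1; (−1)^{1·1·14}·(+1)^1·(-1)^1 = -1.
v=2: v_2(a)=0, v_2(b)=3; units ≡ 7, 1 (mod 8); ε·ε+αω+βω = 1·0+0·0+3·0 ≡ 0  ⇒  (a,b)_2 = +1.
v=11: a=11^-2·(≡5), b=11^0·(≡9) mod 11; (5|11)=+1, (9|11)=+1; (−1)^{-2·0·5}·(+1)^0·(+1)^-2 = +1.
v=23: a=23^0·(≡14), b=23^-1·(≡10) mod 23; (14|23)=-1, (10|23)=-1; (−1)^{0·-1·11}·(-1)^-1·(-1)^0 = -1.
v=∞: 1479 > 0 and -17342 < 0  ⇒  (a,b)_∞ = +1.
v=3: a=3^-1·(≡1), b=3^-2·(≡1) mod 3; (1|3)=+1, (1|3)=+1; (−1)^{-1·-2·1}·(+1)^-2·(+1)^-1 = +1.
v=19: a=19^2·(≡9), b=19^2·(≡7) mod 19; (9|19)=+1, (7|19)=+1; (−1)^{2·2·9}·(+1)^2·(+1)^2 = +1.
v=13: a=13^0·(≡10), b=13^1·(≡6) mod 13; (10|13)=+1, (6|13)=-1; (−1)^{0·1·6}·(+1)^1·(-1)^0 = +1.
Ram(1479, -17342) = {23, 29}; no ℚ_23-point on the conic.

[23, 29]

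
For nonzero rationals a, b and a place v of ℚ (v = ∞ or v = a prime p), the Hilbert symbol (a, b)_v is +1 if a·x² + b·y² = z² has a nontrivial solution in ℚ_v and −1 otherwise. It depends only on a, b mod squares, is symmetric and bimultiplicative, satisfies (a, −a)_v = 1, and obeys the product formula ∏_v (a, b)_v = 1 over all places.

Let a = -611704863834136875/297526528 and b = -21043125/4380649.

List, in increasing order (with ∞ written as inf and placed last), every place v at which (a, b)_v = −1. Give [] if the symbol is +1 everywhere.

[11, 19, 43, inf]

Mod squares: a ≡ -138567, b ≡ -3741. Check v ∈ {∞, 2, 3, 5, 7, 11, 13, 17, 19, 23, 29, 43}.
v=43: a=43^2·(≡29), b=43^1·(≡29) mod 43; (29|43)=-1, (29|43)=-1; (−1)^{2·1·21}·(-1)^1·(-1)^2 = -1.
v=∞: -138567 < 0 and -3741 < 0  ⇒  (a,b)_∞ = -1.
v=3: a=3^11·(≡2), b=3^3·(≡1) mod 3; (2|3)=-1, (1|3)=+1; (−1)^{11·3·1}·(-1)^3·(+1)^11 = +1.
v=7: a=7^0·(≡6), b=7^-2·(≡4) mod 7; (6|7)=-1, (4|7)=+1; (−1)^{0·-2·3}·(-1)^-2·(+1)^0 = +1.
v=5: a=5^4·(≡2), b=5^4·(≡4) mod 5; (2|5)=-1, (4|5)=+1; (−1)^{4·4·2}·(-1)^4·(+1)^4 = +1.
v=13: a=13^-3·(≡1), b=13^-2·(≡12) mod 13; (1|13)=+1, (12|13)=+1; (−1)^{-3·-2·6}·(+1)^-2·(+1)^-3 = +1.
v=29: a=29^2·(≡20), b=29^1·(≡4) mod 29; (20|29)=+1, (4|29)=+1; (−1)^{2·1·14}·(+1)^1·(+1)^2 = +1.
v=19: a=19^1·(≡14), b=19^0·(≡15) mod 19; (14|19)=-1, (15|19)=-1; (−1)^{1·0·9}·(-1)^0·(-1)^1 = -1.
v=23: a=23^-2·(≡18), b=23^-2·(≡12) mod 23; (18|23)=+1, (12|23)=+1; (−1)^{-2·-2·11}·(+1)^-2·(+1)^-2 = +1.
v=2: v_2(a)=-8, v_2(b)=0; units ≡ 1, 3 (mod 8); ε·ε+αω+βω = 0·1+-8·1+0·0 ≡ 0  ⇒  (a,b)_2 = +1.
v=17: a=17^1·(≡1), b=17^0·(≡9) mod 17; (1|17)=+1, (9|17)=+1; (−1)^{1·0·8}·(+1)^0·(+1)^1 = +1.
v=11: a=11^1·(≡5), b=11^0·(≡2) mod 11; (5|11)=+1, (2|11)=-1; (−1)^{1·0·5}·(+1)^0·(-1)^1 = -1.
(-138567, -3741 / ℚ) ramifies at {11, 19, 43, ∞}: a division algebra.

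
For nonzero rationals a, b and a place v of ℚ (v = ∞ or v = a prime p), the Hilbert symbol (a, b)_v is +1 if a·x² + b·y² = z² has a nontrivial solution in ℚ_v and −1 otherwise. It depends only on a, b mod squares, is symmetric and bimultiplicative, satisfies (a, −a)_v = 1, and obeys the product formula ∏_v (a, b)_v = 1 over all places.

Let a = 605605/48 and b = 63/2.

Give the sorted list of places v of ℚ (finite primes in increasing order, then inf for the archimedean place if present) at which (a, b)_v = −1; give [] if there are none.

(a, b) ≡ (15015, 14) mod (ℚ^×)²; places V = {2, 3, 5, 7, 11, 13, ∞}.
(a,b)_11: α=3, u≡1; β=0, v≡4 (mod 11); (1|11)=+1, (4|11)=+1; sign (−1)^0·+1^0·+1^3 = +1.
(a,b)_5: α=1, u≡2; β=0, v≡4 (mod 5); (2|5)=-1, (4|5)=+1; sign (−1)^0·-1^0·+1^1 = +1.
(a,b)_7: α=1, u≡5; β=1, v≡1 (mod 7); (5|7)=-1, (1|7)=+1; sign (−1)^1·-1^1·+1^1 = +1.
(a,b)_∞: sgn(15015)=+, sgn(14)=+, so +1.
(a,b)_2: α=-4, β=-1; u≡7, v≡7 (mod 8); ε(u)ε(v)=1·1, αω(v)=-4·0, βω(u)=-1·0; sum ≡ 1  ⇒  -1.
(a,b)_3: α=-1, u≡1; β=2, v≡2 (mod 3); (1|3)=+1, (2|3)=-1; sign (−1)^0·+1^2·-1^-1 = -1.
(a,b)_13: α=1, u≡5; β=0, v≡12 (mod 13); (5|13)=-1, (12|13)=+1; sign (−1)^0·-1^0·+1^1 = +1.
(15015, 14 / ℚ) ramifies at {2, 3}: a division algebra.

[2, 3]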